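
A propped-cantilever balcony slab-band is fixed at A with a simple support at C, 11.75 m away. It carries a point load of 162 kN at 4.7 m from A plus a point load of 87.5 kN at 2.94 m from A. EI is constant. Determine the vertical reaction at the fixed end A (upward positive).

R_A = 208.3 kN

Remove the prop at C; the released (primary) structure is a cantilever built in at A.
Free-end deflection of the primary structure under the applied loading (downward +):
  point load 162 at a = 4.7: Pa²(3L − a)/(6EI) = 18221/EI
  point load 87.5 at a = 2.94: Pa²(3L − a)/(6EI) = 4073/EI
  δ_0 = 22294/EI
Flexibility coefficient — unit upward force at C: δ_{CC} = L³/(3EI) = 540.7/EI.
The prop prevents deflection at C: R_C = δ_0/δ_{CC} = 22294/540.7 = 41.23 kN.
Vertical equilibrium: R_A = ΣP − R_C = 249.5 − 41.23 = 208.3 kN.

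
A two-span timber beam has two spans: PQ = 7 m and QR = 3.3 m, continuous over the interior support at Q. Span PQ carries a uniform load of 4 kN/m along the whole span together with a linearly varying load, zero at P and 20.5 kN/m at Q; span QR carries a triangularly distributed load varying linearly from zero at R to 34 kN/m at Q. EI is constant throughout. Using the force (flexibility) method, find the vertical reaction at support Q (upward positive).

R_Q = 130.5 kN

Release continuity at Q by inserting a hinge; the redundant is the internal moment M_Q. The primary structure is two simply-supported spans PQ and QR.
Discontinuity in slope at Q on the released structure — sum the simple-span end rotations:
  span PQ: UDL 4: wL³/(24EI) = 57.17/EI
  span PQ: triangular load, peak 20.5: w₀L³/(45EI) = 156.3/EI
  span QR: triangular load, peak 34: w₀L³/(45EI) = 27.15/EI
  relative rotation θ_0 = (213.4 + 27.15)/EI = 240.6/EI
A unit hogging moment at Q produces rotation L₁/(3EI) + L₂/(3EI) = 3.433/EI.
Slope continuity at Q: θ_0 = M_Q·3.433/EI, so M_Q = 240.6/3.433 = 70.07 kN·m (hogging).
Span PQ, ΣM about P with M_Q applied at Q: R_Q^{PQ}·7 = 432.8 + 70.07, so R_Q^{PQ} = 71.84 kN and R_P = 99.75 − 71.84 = 27.91 kN.
Span QR, ΣM about R: R_Q^{QR}·3.3 = 123.4 + 70.07, so R_Q^{QR} = 58.63 kN and R_R = 56.1 − 58.63 = -2.533 kN.
R_Q = 71.84 + 58.63 = 130.5 kN.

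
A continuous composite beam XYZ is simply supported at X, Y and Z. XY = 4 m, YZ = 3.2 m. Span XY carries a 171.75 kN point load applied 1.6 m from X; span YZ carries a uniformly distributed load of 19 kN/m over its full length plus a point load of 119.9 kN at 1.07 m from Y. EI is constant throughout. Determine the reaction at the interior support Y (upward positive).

R_Y = 238.8 kN

Take M_Y as the redundant. Released structure: two simple spans XY and YZ with a hinge at Y.
Rotations at Y on the released spans (each span's end-slope, ×1/EI):
  span XY: point load 171.75 at a = 1.6: Pab(L + a)/(6LEI) = 153.9/EI
  span YZ: UDL 19: wL³/(24EI) = 25.94/EI
  span YZ: point load 119.9 at a = 1.07: Pab(L + b)/(6LEI) = 75.86/EI
  relative rotation θ_0 = (153.9 + 101.8)/EI = 255.7/EI
A unit hogging moment at Y produces rotation L₁/(3EI) + L₂/(3EI) = 2.4/EI.
Slope continuity at Y: θ_0 = M_Y·2.4/EI, so M_Y = 255.7/2.4 = 106.5 kN·m (hogging).
Span XY, ΣM about X with M_Y applied at Y: R_Y^{XY}·4 = 274.8 + 106.5, so R_Y^{XY} = 95.33 kN and R_X = 171.8 − 95.33 = 76.42 kN.
Span YZ, ΣM about Z: R_Y^{YZ}·3.2 = 352.7 + 106.5, so R_Y^{YZ} = 143.5 kN and R_Z = 180.7 − 143.5 = 37.2 kN.
R_Y = 95.33 + 143.5 = 238.8 kN.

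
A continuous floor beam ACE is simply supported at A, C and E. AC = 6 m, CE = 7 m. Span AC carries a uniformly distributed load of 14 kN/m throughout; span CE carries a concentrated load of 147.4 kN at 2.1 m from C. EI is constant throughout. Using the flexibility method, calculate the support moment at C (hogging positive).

Release continuity at C by inserting a hinge; the redundant is the internal moment M_C. The primary structure is two simply-supported spans AC and CE.
Discontinuity in slope at C on the released structure — sum the simple-span end rotations:
  span AC: UDL 14: wL³/(24EI) = 126/EI
  span CE: point load 147.4 at a = 2.1: Pab(L + b)/(6LEI) = 429.7/EI
  relative rotation θ_0 = (126 + 429.7)/EI = 555.7/EI
A unit hogging moment at C produces rotation L₁/(3EI) + L₂/(3EI) = 4.333/EI.
Slope continuity at C: θ_0 = M_C·4.333/EI, so M_C = 555.7/4.333 = 128.2 kN·m (hogging).

M_C = 128.2 kN·m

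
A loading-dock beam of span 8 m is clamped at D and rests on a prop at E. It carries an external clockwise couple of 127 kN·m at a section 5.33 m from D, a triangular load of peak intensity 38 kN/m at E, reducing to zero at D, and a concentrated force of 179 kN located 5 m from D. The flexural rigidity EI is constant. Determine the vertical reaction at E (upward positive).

Take the reaction at E as the redundant and release it; the primary structure is a cantilever fixed at D.
Downward deflection at the released point E due to the loads:
  clockwise couple 127 at a = 5.33: M₀a(2L − a)/(2EI) = 3611/EI
  triangular load, peak 38 at the free end: 11w₀L⁴/(120EI) = 14268/EI
  point load 179 at a = 5: Pa²(3L − a)/(6EI) = 14171/EI
  δ_0 = 32050/EI
Flexibility coefficient — unit upward force at E: δ_{EE} = L³/(3EI) = 170.7/EI.
The prop prevents deflection at E: R_E = δ_0/δ_{EE} = 32050/170.7 = 187.8 kN.

R_E = 187.8 kN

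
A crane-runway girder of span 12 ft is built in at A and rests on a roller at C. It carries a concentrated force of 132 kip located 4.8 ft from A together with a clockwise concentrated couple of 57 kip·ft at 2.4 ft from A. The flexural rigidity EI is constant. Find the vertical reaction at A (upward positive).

Remove the prop at C; the released (primary) structure is a cantilever built in at A.
Deflection at C on the released cantilever, summing each load's contribution:
  point load 132 at a = 4.8: Pa²(3L − a)/(6EI) = 15815/EI
  clockwise couple 57 at a = 2.4: M₀a(2L − a)/(2EI) = 1477/EI
  δ_0 = 17292/EI
Flexibility coefficient — unit upward force at C: δ_{CC} = L³/(3EI) = 576/EI.
The prop prevents deflection at C: R_C = δ_0/δ_{CC} = 17292/576 = 30.02 kip.
Vertical equilibrium: R_A = ΣP − R_C = 132 − 30.02 = 102 kip.

R_A = 102 kip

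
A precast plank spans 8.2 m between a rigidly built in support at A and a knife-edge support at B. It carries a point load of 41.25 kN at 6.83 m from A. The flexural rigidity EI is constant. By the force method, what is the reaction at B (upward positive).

R_B = 31.01 kN

Choose R_B as the redundant. The primary structure is the cantilever fixed at A.
Primary-structure tip deflection at B by superposition:
  point load 41.25 at a = 6.83: Pa²(3L − a)/(6EI) = 5699/EI
Tip deflection under a unit load at B: L³/(3EI) = 183.8/EI.
The prop prevents deflection at B: R_B = δ_0/δ_{BB} = 5699/183.8 = 31.01 kN.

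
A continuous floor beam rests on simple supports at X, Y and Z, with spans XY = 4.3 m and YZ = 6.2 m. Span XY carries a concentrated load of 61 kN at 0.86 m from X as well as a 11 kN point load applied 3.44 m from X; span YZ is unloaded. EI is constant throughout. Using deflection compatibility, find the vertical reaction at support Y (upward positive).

Take M_Y as the redundant. Released structure: two simple spans XY and YZ with a hinge at Y.
End slopes at the hinge Y, treating each span as simply supported:
  span XY: point load 61 at a = 0.86: Pab(L + a)/(6LEI) = 36.09/EI
  span XY: point load 11 at a = 3.44: Pab(L + a)/(6LEI) = 9.763/EI
  relative rotation θ_0 = (45.86 + 0)/EI = 45.86/EI
A unit hogging moment at Y produces rotation L₁/(3EI) + L₂/(3EI) = 3.5/EI.
Compatibility: M_Y·(L₁+L₂)/(3EI) = θ_0, giving M_Y = 13.1 kN·m (hogging).
Span XY, ΣM about X with M_Y applied at Y: R_Y^{XY}·4.3 = 90.3 + 13.1, so R_Y^{XY} = 24.05 kN and R_X = 72 − 24.05 = 47.95 kN.
Span YZ, ΣM about Z: R_Y^{YZ}·6.2 = 0 + 13.1, so R_Y^{YZ} = 2.113 kN and R_Z = 0 − 2.113 = -2.113 kN.
R_Y = 24.05 + 2.113 = 26.16 kN.

R_Y = 26.16 kN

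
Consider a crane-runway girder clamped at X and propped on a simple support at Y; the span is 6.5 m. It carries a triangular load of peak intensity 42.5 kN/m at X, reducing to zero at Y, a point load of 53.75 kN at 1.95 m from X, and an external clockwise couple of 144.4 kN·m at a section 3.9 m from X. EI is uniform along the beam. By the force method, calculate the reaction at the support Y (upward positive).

R_Y = 62.15 kN

Take the reaction at Y as the redundant and release it; the primary structure is a cantilever fixed at X.
Downward deflection at the released point Y due to the loads:
  triangular load, peak 42.5 at the fixed end: w₀L⁴/(30EI) = 2529/EI
  point load 53.75 at a = 1.95: Pa²(3L − a)/(6EI) = 597.8/EI
  clockwise couple 144.4 at a = 3.9: M₀a(2L − a)/(2EI) = 2562/EI
  δ_0 = 5689/EI
Tip deflection under a unit load at Y: L³/(3EI) = 91.54/EI.
Compatibility at Y: δ_0 − R_Y·δ_{YY} = 0, so R_Y = 5689/91.54 = 62.15 kN.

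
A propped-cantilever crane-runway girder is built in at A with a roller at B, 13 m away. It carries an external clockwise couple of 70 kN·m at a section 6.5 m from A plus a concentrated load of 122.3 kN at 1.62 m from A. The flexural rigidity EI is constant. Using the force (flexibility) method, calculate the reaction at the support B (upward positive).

Take the reaction at B as the redundant and release it; the primary structure is a cantilever fixed at A.
Deflection at B on the released cantilever, summing each load's contribution:
  clockwise couple 70 at a = 6.5: M₀a(2L − a)/(2EI) = 4436/EI
  point load 122.3 at a = 1.62: Pa²(3L − a)/(6EI) = 2000/EI
  δ_0 = 6436/EI
Flexibility coefficient — unit upward force at B: δ_{BB} = L³/(3EI) = 732.3/EI.
The prop prevents deflection at B: R_B = δ_0/δ_{BB} = 6436/732.3 = 8.788 kN.

R_B = 8.788 kN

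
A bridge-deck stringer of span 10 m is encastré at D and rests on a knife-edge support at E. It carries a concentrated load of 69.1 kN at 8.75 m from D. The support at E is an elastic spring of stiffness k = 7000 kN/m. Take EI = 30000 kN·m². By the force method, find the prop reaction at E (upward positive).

Release the roller at E. Primary structure: cantilever fixed at D.
Primary-structure tip deflection at E by superposition:
  point load 69.1 at a = 8.75: Pa²(3L − a)/(6EI) = 18737/EI
Flexibility coefficient — unit upward force at E: δ_{EE} = L³/(3EI) = 333.3/EI.
With EI = 30000 kN·m²: δ_0 = 0.62457 m and δ_{EE} = 0.011111 m/kN.
Compatibility — the spring shortens by R_E/k under the reaction it provides: δ_0 − R_E·δ_{EE} = R_E/k. With 1/k = 0.000143 m/kN, R_E = δ_0 / (δ_{EE} + 1/k) = 0.62457 / (0.011111 + 0.000143) = 55.5 kN.

R_E = 55.5 kN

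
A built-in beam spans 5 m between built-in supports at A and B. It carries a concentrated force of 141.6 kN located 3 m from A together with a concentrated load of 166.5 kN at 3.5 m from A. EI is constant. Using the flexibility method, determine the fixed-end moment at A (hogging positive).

M_A = 120.4 kN·m

Release both end moments; the primary structure is a simply-supported span AB with redundants M_A and M_B.
End rotations of the released simple span under the applied load (×1/EI):
  at A: point load 141.6 at a = 3: Pab(L + b)/(6LEI) = 198.2/EI
  at B: point load 141.6 at a = 3: Pab(L + a)/(6LEI) = 226.6/EI
  at A: point load 166.5 at a = 3.5: Pab(L + b)/(6LEI) = 189.4/EI
  at B: point load 166.5 at a = 3.5: Pab(L + a)/(6LEI) = 247.7/EI
  θ_A0 = 387.6/EI,  θ_B0 = 474.2/EI
Flexibility coefficients: a unit moment at one end gives L/(3EI) there and L/(6EI) at the far end, so f₁₁ = f₂₂ = 1.667/EI and f₁₂ = f₂₁ = 0.8333/EI.
Compatibility — zero rotation at each built-in end:
  1.667 M_A + 0.8333 M_B = 387.6
  0.8333 M_A + 1.667 M_B = 474.2
Solving the pair gives M_A = 120.4 kN·m and M_B = 224.3 kN·m (hogging).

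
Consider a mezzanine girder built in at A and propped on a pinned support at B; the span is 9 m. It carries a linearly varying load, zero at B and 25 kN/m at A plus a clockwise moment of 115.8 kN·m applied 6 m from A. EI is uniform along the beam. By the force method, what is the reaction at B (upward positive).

R_B = 39.66 kN

Choose R_B as the redundant. The primary structure is the cantilever fixed at A.
Free-end deflection of the primary structure under the applied loading (downward +):
  triangular load, peak 25 at the fixed end: w₀L⁴/(30EI) = 5468/EI
  clockwise couple 115.8 at a = 6: M₀a(2L − a)/(2EI) = 4169/EI
  δ_0 = 9636/EI
Tip deflection under a unit load at B: L³/(3EI) = 243/EI.
Compatibility at B: δ_0 − R_B·δ_{BB} = 0, so R_B = 9636/243 = 39.66 kN.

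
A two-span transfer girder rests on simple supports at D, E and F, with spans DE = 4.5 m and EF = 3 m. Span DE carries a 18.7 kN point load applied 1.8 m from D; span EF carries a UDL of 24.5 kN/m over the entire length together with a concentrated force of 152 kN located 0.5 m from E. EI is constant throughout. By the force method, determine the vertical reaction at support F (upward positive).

R_F = 47.84 kN

Insert a hinge at E; M_E is the redundant, and each span becomes simply supported.
End slopes at the hinge E, treating each span as simply supported:
  span DE: point load 18.7 at a = 1.8: Pab(L + a)/(6LEI) = 21.21/EI
  span EF: UDL 24.5: wL³/(24EI) = 27.56/EI
  span EF: point load 152 at a = 0.5: Pab(L + b)/(6LEI) = 58.06/EI
  relative rotation θ_0 = (21.21 + 85.62)/EI = 106.8/EI
A unit hogging moment at E produces rotation L₁/(3EI) + L₂/(3EI) = 2.5/EI.
Compatibility: M_E·(L₁+L₂)/(3EI) = θ_0, giving M_E = 42.73 kN·m (hogging).
Span EF, ΣM about F: R_E^{EF}·3 = 490.2 + 42.73, so R_E^{EF} = 177.7 kN and R_F = 225.5 − 177.7 = 47.84 kN.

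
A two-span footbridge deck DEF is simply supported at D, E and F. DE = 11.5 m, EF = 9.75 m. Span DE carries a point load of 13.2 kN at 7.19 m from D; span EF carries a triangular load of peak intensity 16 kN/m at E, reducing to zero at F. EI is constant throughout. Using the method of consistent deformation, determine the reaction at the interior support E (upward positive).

R_E = 72.03 kN

Insert a hinge at E; M_E is the redundant, and each span becomes simply supported.
Discontinuity in slope at E on the released structure — sum the simple-span end rotations:
  span DE: point load 13.2 at a = 7.19: Pab(L + a)/(6LEI) = 110.8/EI
  span EF: triangular load, peak 16: w₀L³/(45EI) = 329.6/EI
  relative rotation θ_0 = (110.8 + 329.6)/EI = 440.4/EI
A unit hogging moment at E produces rotation L₁/(3EI) + L₂/(3EI) = 7.083/EI.
Slope continuity at E: θ_0 = M_E·7.083/EI, so M_E = 440.4/7.083 = 62.17 kN·m (hogging).
Span DE, ΣM about D with M_E applied at E: R_E^{DE}·11.5 = 94.91 + 62.17, so R_E^{DE} = 13.66 kN and R_D = 13.2 − 13.66 = -0.4587 kN.
Span EF, ΣM about F: R_E^{EF}·9.75 = 507 + 62.17, so R_E^{EF} = 58.38 kN and R_F = 78 − 58.38 = 19.62 kN.
R_E = 13.66 + 58.38 = 72.03 kN.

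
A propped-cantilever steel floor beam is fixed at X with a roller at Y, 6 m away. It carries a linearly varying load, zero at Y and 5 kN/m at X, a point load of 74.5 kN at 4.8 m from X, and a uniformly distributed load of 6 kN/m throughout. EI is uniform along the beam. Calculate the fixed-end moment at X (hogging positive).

Choose R_Y as the redundant. The primary structure is the cantilever fixed at X.
Primary-structure tip deflection at Y by superposition:
  triangular load, peak 5 at the fixed end: w₀L⁴/(30EI) = 216/EI
  point load 74.5 at a = 4.8: Pa²(3L − a)/(6EI) = 3776/EI
  UDL 6: wL⁴/(8EI) = 972/EI
  δ_0 = 4964/EI
Tip deflection under a unit load at Y: L³/(3EI) = 72/EI.
Compatibility at Y: δ_0 − R_Y·δ_{YY} = 0, so R_Y = 4964/72 = 68.95 kN.
Moment equilibrium about X: M_X = Σ(load moments about X) − R_Y·L = 495.6 − 68.95×6 = 81.91 kN·m.

M_X = 81.91 kN·m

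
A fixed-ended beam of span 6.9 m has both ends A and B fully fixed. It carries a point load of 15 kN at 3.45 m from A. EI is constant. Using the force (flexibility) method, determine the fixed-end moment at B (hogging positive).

M_B = 12.94 kN·m

Take the two fixed-end moments M_A, M_B as redundants; the released structure is the simple span AB.
Simple-span end rotations at A and B under the given loads:
  at A: point load 15 at a = 3.45: Pab(L + b)/(6LEI) = 44.63/EI
  at B: point load 15 at a = 3.45: Pab(L + a)/(6LEI) = 44.63/EI
  θ_A0 = 44.63/EI,  θ_B0 = 44.63/EI
Flexibility coefficients: a unit moment at one end gives L/(3EI) there and L/(6EI) at the far end, so f₁₁ = f₂₂ = 2.3/EI and f₁₂ = f₂₁ = 1.15/EI.
Compatibility — zero rotation at each built-in end:
  2.3 M_A + 1.15 M_B = 44.63
  1.15 M_A + 2.3 M_B = 44.63
Solving the pair gives M_A = 12.94 kN·m and M_B = 12.94 kN·m (hogging).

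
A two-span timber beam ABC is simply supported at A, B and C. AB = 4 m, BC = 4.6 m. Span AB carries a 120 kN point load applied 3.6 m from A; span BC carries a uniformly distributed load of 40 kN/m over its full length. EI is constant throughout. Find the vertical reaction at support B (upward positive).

R_B = 235.4 kN

Insert a hinge at B; M_B is the redundant, and each span becomes simply supported.
Discontinuity in slope at B on the released structure — sum the simple-span end rotations:
  span AB: point load 120 at a = 3.6: Pab(L + a)/(6LEI) = 54.72/EI
  span BC: UDL 40: wL³/(24EI) = 162.2/EI
  relative rotation θ_0 = (54.72 + 162.2)/EI = 216.9/EI
A unit hogging moment at B produces rotation L₁/(3EI) + L₂/(3EI) = 2.867/EI.
Slope continuity at B: θ_0 = M_B·2.867/EI, so M_B = 216.9/2.867 = 75.68 kN·m (hogging).
Span AB, ΣM about A with M_B applied at B: R_B^{AB}·4 = 432 + 75.68, so R_B^{AB} = 126.9 kN and R_A = 120 − 126.9 = -6.92 kN.
Span BC, ΣM about C: R_B^{BC}·4.6 = 423.2 + 75.68, so R_B^{BC} = 108.5 kN and R_C = 184 − 108.5 = 75.55 kN.
R_B = 126.9 + 108.5 = 235.4 kN.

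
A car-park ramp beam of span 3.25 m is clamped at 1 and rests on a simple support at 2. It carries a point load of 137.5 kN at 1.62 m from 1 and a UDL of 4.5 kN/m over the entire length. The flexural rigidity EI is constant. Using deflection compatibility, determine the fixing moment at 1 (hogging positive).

Choose R_2 as the redundant. The primary structure is the cantilever fixed at 1.
Deflection at 2 on the released cantilever, summing each load's contribution:
  point load 137.5 at a = 1.62: Pa²(3L − a)/(6EI) = 489/EI
  UDL 4.5: wL⁴/(8EI) = 62.76/EI
  δ_0 = 551.7/EI
Flexibility coefficient — unit upward force at 2: δ_{22} = L³/(3EI) = 11.44/EI.
The prop prevents deflection at 2: R_2 = δ_0/δ_{22} = 551.7/11.44 = 48.22 kN.
Moment equilibrium about 1: M_1 = Σ(load moments about 1) − R_2·L = 246.5 − 48.22×3.25 = 89.82 kN·m.

M_1 = 89.82 kN·m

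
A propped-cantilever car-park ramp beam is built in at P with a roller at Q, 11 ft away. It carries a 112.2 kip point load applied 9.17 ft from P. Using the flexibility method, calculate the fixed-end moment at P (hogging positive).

M_P = 99.82 kip·ft

Remove the prop at Q; the released (primary) structure is a cantilever built in at P.
Free-end deflection of the primary structure under the applied loading (downward +):
  point load 112.2 at a = 9.17: Pa²(3L − a)/(6EI) = 37472/EI
Flexibility coefficient — unit upward force at Q: δ_{QQ} = L³/(3EI) = 443.7/EI.
The prop prevents deflection at Q: R_Q = δ_0/δ_{QQ} = 37472/443.7 = 84.46 kip.
Moment equilibrium about P: M_P = Σ(load moments about P) − R_Q·L = 1029 − 84.46×11 = 99.82 kip·ft.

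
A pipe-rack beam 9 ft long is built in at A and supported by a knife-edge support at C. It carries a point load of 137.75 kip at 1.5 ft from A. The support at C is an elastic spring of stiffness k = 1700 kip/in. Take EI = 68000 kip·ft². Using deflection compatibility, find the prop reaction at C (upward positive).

R_C = 5.347 kip

Take the reaction at C as the redundant and release it; the primary structure is a cantilever fixed at A.
Deflection at C on the released cantilever, summing each load's contribution:
  point load 137.75 at a = 1.5: Pa²(3L − a)/(6EI) = 1317/EI
Flexibility coefficient — unit upward force at C: δ_{CC} = L³/(3EI) = 243/EI.
With EI = 68000 kip·ft²: δ_0 = 0.019371 ft and δ_{CC} = 0.003574 ft/kip.
Compatibility — the spring shortens by R_C/k under the reaction it provides: δ_0 − R_C·δ_{CC} = R_C/k. With 1/k = 1/(1700×12) ft/kip = 0.000049 ft/kip, R_C = δ_0 / (δ_{CC} + 1/k) = 0.019371 / (0.003574 + 0.000049) = 5.347 kip.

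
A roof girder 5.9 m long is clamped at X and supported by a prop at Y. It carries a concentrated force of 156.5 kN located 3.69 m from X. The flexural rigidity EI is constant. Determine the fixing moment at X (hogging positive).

Release the roller at Y. Primary structure: cantilever fixed at X.
Downward deflection at the released point Y due to the loads:
  point load 156.5 at a = 3.69: Pa²(3L − a)/(6EI) = 4976/EI
Flexibility coefficient — unit upward force at Y: δ_{YY} = L³/(3EI) = 68.46/EI.
The prop prevents deflection at Y: R_Y = δ_0/δ_{YY} = 4976/68.46 = 72.68 kN.
Moment equilibrium about X: M_X = Σ(load moments about X) − R_Y·L = 577.5 − 72.68×5.9 = 148.7 kN·m.

M_X = 148.7 kN·m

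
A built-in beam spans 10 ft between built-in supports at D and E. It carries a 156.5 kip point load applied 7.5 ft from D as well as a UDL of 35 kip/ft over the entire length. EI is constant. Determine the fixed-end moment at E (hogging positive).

M_E = 511.7 kip·ft

Take the two fixed-end moments M_D, M_E as redundants; the released structure is the simple span DE.
Simple-span end rotations at D and E under the given loads:
  at D: point load 156.5 at a = 7.5: Pab(L + b)/(6LEI) = 611.3/EI
  at E: point load 156.5 at a = 7.5: Pab(L + a)/(6LEI) = 855.9/EI
  at D: UDL 35: wL³/(24EI) = 1458/EI
  at E: UDL 35: wL³/(24EI) = 1458/EI
  θ_D0 = 2070/EI,  θ_E0 = 2314/EI
Flexibility coefficients: a unit moment at one end gives L/(3EI) there and L/(6EI) at the far end, so f₁₁ = f₂₂ = 3.333/EI and f₁₂ = f₂₁ = 1.667/EI.
Compatibility — zero rotation at each built-in end:
  3.333 M_D + 1.667 M_E = 2070
  1.667 M_D + 3.333 M_E = 2314
Solving the pair gives M_D = 365 kip·ft and M_E = 511.7 kip·ft (hogging).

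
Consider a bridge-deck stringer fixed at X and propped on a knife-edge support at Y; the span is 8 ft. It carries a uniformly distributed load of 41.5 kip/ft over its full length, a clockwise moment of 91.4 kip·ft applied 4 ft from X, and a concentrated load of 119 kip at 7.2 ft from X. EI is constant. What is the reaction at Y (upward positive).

Choose R_Y as the redundant. The primary structure is the cantilever fixed at X.
Deflection at Y on the released cantilever, summing each load's contribution:
  UDL 41.5: wL⁴/(8EI) = 21248/EI
  clockwise couple 91.4 at a = 4: M₀a(2L − a)/(2EI) = 2194/EI
  point load 119 at a = 7.2: Pa²(3L − a)/(6EI) = 17273/EI
  δ_0 = 40715/EI
Tip deflection under a unit load at Y: L³/(3EI) = 170.7/EI.
Compatibility at Y: δ_0 − R_Y·δ_{YY} = 0, so R_Y = 40715/170.7 = 238.6 kip.

R_Y = 238.6 kip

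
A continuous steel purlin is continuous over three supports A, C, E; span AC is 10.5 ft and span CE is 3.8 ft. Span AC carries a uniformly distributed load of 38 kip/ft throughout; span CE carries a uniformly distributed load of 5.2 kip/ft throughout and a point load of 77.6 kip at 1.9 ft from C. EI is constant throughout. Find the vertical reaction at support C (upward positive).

R_C = 392.2 kip

Insert a hinge at C; M_C is the redundant, and each span becomes simply supported.
End slopes at the hinge C, treating each span as simply supported:
  span AC: UDL 38: wL³/(24EI) = 1833/EI
  span CE: UDL 5.2: wL³/(24EI) = 11.89/EI
  span CE: point load 77.6 at a = 1.9: Pab(L + b)/(6LEI) = 70.03/EI
  relative rotation θ_0 = (1833 + 81.92)/EI = 1915/EI
A unit hogging moment at C produces rotation L₁/(3EI) + L₂/(3EI) = 4.767/EI.
Compatibility: M_C·(L₁+L₂)/(3EI) = θ_0, giving M_C = 401.7 kip·ft (hogging).
Span AC, ΣM about A with M_C applied at C: R_C^{AC}·10.5 = 2095 + 401.7, so R_C^{AC} = 237.8 kip and R_A = 399 − 237.8 = 161.2 kip.
Span CE, ΣM about E: R_C^{CE}·3.8 = 185 + 401.7, so R_C^{CE} = 154.4 kip and R_E = 97.36 − 154.4 = -57.03 kip.
R_C = 237.8 + 154.4 = 392.2 kip.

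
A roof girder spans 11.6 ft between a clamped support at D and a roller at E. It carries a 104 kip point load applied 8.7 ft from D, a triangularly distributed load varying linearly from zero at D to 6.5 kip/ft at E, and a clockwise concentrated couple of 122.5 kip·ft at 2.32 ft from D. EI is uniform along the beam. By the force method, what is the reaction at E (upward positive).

Choose R_E as the redundant. The primary structure is the cantilever fixed at D.
Deflection at E on the released cantilever, summing each load's contribution:
  point load 104 at a = 8.7: Pa²(3L − a)/(6EI) = 34242/EI
  triangular load, peak 6.5 at the free end: 11w₀L⁴/(120EI) = 10788/EI
  clockwise couple 122.5 at a = 2.32: M₀a(2L − a)/(2EI) = 2967/EI
  δ_0 = 47998/EI
Tip deflection under a unit load at E: L³/(3EI) = 520.3/EI.
The prop prevents deflection at E: R_E = δ_0/δ_{EE} = 47998/520.3 = 92.25 kip.

R_E = 92.25 kip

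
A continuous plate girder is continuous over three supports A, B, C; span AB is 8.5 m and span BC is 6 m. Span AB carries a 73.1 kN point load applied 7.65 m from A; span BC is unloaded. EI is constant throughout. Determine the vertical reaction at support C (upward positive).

R_C = -5.19 kN

Take M_B as the redundant. Released structure: two simple spans AB and BC with a hinge at B.
Rotations at B on the released spans (each span's end-slope, ×1/EI):
  span AB: point load 73.1 at a = 7.65: Pab(L + a)/(6LEI) = 150.5/EI
  relative rotation θ_0 = (150.5 + 0)/EI = 150.5/EI
A unit hogging moment at B produces rotation L₁/(3EI) + L₂/(3EI) = 4.833/EI.
Compatibility: M_B·(L₁+L₂)/(3EI) = θ_0, giving M_B = 31.14 kN·m (hogging).
Span BC, ΣM about C: R_B^{BC}·6 = 0 + 31.14, so R_B^{BC} = 5.19 kN and R_C = 0 − 5.19 = -5.19 kN.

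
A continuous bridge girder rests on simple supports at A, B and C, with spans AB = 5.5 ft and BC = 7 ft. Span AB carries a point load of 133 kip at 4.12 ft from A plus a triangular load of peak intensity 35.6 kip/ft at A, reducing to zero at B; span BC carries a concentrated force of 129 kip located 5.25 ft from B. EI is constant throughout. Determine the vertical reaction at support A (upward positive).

Take M_B as the redundant. Released structure: two simple spans AB and BC with a hinge at B.
End slopes at the hinge B, treating each span as simply supported:
  span AB: point load 133 at a = 4.12: Pab(L + a)/(6LEI) = 220.4/EI
  span AB: triangular load, peak 35.6: 7w₀L³/(360EI) = 115.2/EI
  span BC: point load 129 at a = 5.25: Pab(L + b)/(6LEI) = 246.9/EI
  relative rotation θ_0 = (335.6 + 246.9)/EI = 582.5/EI
A unit hogging moment at B produces rotation L₁/(3EI) + L₂/(3EI) = 4.167/EI.
Compatibility: M_B·(L₁+L₂)/(3EI) = θ_0, giving M_B = 139.8 kip·ft (hogging).
Span AB, ΣM about A with M_B applied at B: R_B^{AB}·5.5 = 727.4 + 139.8, so R_B^{AB} = 157.7 kip and R_A = 230.9 − 157.7 = 73.22 kip.

R_A = 73.22 kip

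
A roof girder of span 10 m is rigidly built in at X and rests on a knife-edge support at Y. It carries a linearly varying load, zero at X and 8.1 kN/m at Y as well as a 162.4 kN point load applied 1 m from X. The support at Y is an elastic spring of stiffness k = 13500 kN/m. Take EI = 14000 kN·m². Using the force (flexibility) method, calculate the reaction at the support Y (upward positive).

R_Y = 24.55 kN

Take the reaction at Y as the redundant and release it; the primary structure is a cantilever fixed at X.
Free-end deflection of the primary structure under the applied loading (downward +):
  triangular load, peak 8.1 at the free end: 11w₀L⁴/(120EI) = 7425/EI
  point load 162.4 at a = 1: Pa²(3L − a)/(6EI) = 784.9/EI
  δ_0 = 8210/EI
Flexibility coefficient — unit upward force at Y: δ_{YY} = L³/(3EI) = 333.3/EI.
With EI = 14000 kN·m²: δ_0 = 0.58642 m and δ_{YY} = 0.02381 m/kN.
Compatibility — the spring shortens by R_Y/k under the reaction it provides: δ_0 − R_Y·δ_{YY} = R_Y/k. With 1/k = 0.000074 m/kN, R_Y = δ_0 / (δ_{YY} + 1/k) = 0.58642 / (0.02381 + 0.000074) = 24.55 kN.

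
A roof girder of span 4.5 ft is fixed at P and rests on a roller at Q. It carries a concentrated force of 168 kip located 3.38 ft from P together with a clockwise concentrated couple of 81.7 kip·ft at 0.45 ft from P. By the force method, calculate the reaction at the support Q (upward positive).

R_Q = 111.7 kip

Choose R_Q as the redundant. The primary structure is the cantilever fixed at P.
Free-end deflection of the primary structure under the applied loading (downward +):
  point load 168 at a = 3.38: Pa²(3L − a)/(6EI) = 3237/EI
  clockwise couple 81.7 at a = 0.45: M₀a(2L − a)/(2EI) = 157.2/EI
  δ_0 = 3394/EI
Flexibility coefficient — unit upward force at Q: δ_{QQ} = L³/(3EI) = 30.38/EI.
The prop prevents deflection at Q: R_Q = δ_0/δ_{QQ} = 3394/30.38 = 111.7 kip.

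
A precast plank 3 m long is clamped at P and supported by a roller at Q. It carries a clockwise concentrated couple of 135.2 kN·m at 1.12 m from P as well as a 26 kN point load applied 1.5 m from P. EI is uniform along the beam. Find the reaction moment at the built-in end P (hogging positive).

Take the reaction at Q as the redundant and release it; the primary structure is a cantilever fixed at P.
Primary-structure tip deflection at Q by superposition:
  clockwise couple 135.2 at a = 1.12: M₀a(2L − a)/(2EI) = 369.5/EI
  point load 26 at a = 1.5: Pa²(3L − a)/(6EI) = 73.12/EI
  δ_0 = 442.6/EI
Tip deflection under a unit load at Q: L³/(3EI) = 9/EI.
Compatibility at Q: δ_0 − R_Q·δ_{QQ} = 0, so R_Q = 442.6/9 = 49.18 kN.
Moment equilibrium about P: M_P = Σ(load moments about P) − R_Q·L = 174.2 − 49.18×3 = 26.67 kN·m.

M_P = 26.67 kN·m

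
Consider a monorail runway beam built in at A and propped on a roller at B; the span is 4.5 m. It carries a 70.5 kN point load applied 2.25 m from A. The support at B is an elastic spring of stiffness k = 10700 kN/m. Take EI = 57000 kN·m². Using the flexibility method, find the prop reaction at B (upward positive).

Release the roller at B. Primary structure: cantilever fixed at A.
Primary-structure tip deflection at B by superposition:
  point load 70.5 at a = 2.25: Pa²(3L − a)/(6EI) = 669.2/EI
Flexibility coefficient — unit upward force at B: δ_{BB} = L³/(3EI) = 30.38/EI.
With EI = 57000 kN·m²: δ_0 = 0.01174 m and δ_{BB} = 0.000533 m/kN.
Compatibility — the spring shortens by R_B/k under the reaction it provides: δ_0 − R_B·δ_{BB} = R_B/k. With 1/k = 0.000093 m/kN, R_B = δ_0 / (δ_{BB} + 1/k) = 0.01174 / (0.000533 + 0.000093) = 18.74 kN.

R_B = 18.74 kN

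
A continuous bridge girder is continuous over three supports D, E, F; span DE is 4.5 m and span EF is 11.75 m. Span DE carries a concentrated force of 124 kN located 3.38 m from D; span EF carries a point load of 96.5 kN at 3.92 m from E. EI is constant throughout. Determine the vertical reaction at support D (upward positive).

R_D = -8.507 kN

Take M_E as the redundant. Released structure: two simple spans DE and EF with a hinge at E.
End slopes at the hinge E, treating each span as simply supported:
  span DE: point load 124 at a = 3.38: Pab(L + a)/(6LEI) = 137/EI
  span EF: point load 96.5 at a = 3.92: Pab(L + b)/(6LEI) = 822.6/EI
  relative rotation θ_0 = (137 + 822.6)/EI = 959.6/EI
A unit hogging moment at E produces rotation L₁/(3EI) + L₂/(3EI) = 5.417/EI.
Compatibility: M_E·(L₁+L₂)/(3EI) = θ_0, giving M_E = 177.2 kN·m (hogging).
Span DE, ΣM about D with M_E applied at E: R_E^{DE}·4.5 = 419.1 + 177.2, so R_E^{DE} = 132.5 kN and R_D = 124 − 132.5 = -8.507 kN.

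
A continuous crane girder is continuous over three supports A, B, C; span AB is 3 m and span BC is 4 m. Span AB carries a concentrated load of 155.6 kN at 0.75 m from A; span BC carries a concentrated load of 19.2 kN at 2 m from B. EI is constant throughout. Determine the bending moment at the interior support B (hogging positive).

M_B = 31.67 kN·m

Release continuity at B by inserting a hinge; the redundant is the internal moment M_B. The primary structure is two simply-supported spans AB and BC.
End slopes at the hinge B, treating each span as simply supported:
  span AB: point load 155.6 at a = 0.75: Pab(L + a)/(6LEI) = 54.7/EI
  span BC: point load 19.2 at a = 2: Pab(L + b)/(6LEI) = 19.2/EI
  relative rotation θ_0 = (54.7 + 19.2)/EI = 73.9/EI
A unit hogging moment at B produces rotation L₁/(3EI) + L₂/(3EI) = 2.333/EI.
Compatibility: M_B·(L₁+L₂)/(3EI) = θ_0, giving M_B = 31.67 kN·m (hogging).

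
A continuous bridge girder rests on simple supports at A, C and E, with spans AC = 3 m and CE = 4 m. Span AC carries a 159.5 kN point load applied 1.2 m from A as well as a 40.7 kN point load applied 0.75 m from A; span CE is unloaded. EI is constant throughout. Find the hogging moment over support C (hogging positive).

M_C = 40.58 kN·m

Insert a hinge at C; M_C is the redundant, and each span becomes simply supported.
End slopes at the hinge C, treating each span as simply supported:
  span AC: point load 159.5 at a = 1.2: Pab(L + a)/(6LEI) = 80.39/EI
  span AC: point load 40.7 at a = 0.75: Pab(L + a)/(6LEI) = 14.31/EI
  relative rotation θ_0 = (94.7 + 0)/EI = 94.7/EI
A unit hogging moment at C produces rotation L₁/(3EI) + L₂/(3EI) = 2.333/EI.
Slope continuity at C: θ_0 = M_C·2.333/EI, so M_C = 94.7/2.333 = 40.58 kN·m (hogging).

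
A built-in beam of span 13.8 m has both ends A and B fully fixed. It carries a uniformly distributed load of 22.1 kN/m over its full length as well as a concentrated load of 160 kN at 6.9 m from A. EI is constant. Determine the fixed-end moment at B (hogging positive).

M_B = 626.7 kN·m

Take the two fixed-end moments M_A, M_B as redundants; the released structure is the simple span AB.
On the primary (simply-supported) span, the end slopes from the loading are:
  at A: UDL 22.1: wL³/(24EI) = 2420/EI
  at B: UDL 22.1: wL³/(24EI) = 2420/EI
  at A: point load 160 at a = 6.9: Pab(L + b)/(6LEI) = 1904/EI
  at B: point load 160 at a = 6.9: Pab(L + a)/(6LEI) = 1904/EI
  θ_A0 = 4324/EI,  θ_B0 = 4324/EI
Flexibility coefficients: a unit moment at one end gives L/(3EI) there and L/(6EI) at the far end, so f₁₁ = f₂₂ = 4.6/EI and f₁₂ = f₂₁ = 2.3/EI.
Compatibility — zero rotation at each built-in end:
  4.6 M_A + 2.3 M_B = 4324
  2.3 M_A + 4.6 M_B = 4324
Solving the pair gives M_A = 626.7 kN·m and M_B = 626.7 kN·m (hogging).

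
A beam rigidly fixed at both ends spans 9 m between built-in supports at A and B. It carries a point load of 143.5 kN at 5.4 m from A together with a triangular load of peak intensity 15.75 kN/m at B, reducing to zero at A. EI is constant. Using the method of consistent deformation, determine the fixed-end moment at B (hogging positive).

Release both end moments; the primary structure is a simply-supported span AB with redundants M_A and M_B.
On the primary (simply-supported) span, the end slopes from the loading are:
  at A: point load 143.5 at a = 5.4: Pab(L + b)/(6LEI) = 650.9/EI
  at B: point load 143.5 at a = 5.4: Pab(L + a)/(6LEI) = 743.9/EI
  at A: triangular load, peak 15.75: 7w₀L³/(360EI) = 223.3/EI
  at B: triangular load, peak 15.75: w₀L³/(45EI) = 255.2/EI
  θ_A0 = 874.2/EI,  θ_B0 = 999.1/EI
Flexibility coefficients: a unit moment at one end gives L/(3EI) there and L/(6EI) at the far end, so f₁₁ = f₂₂ = 3/EI and f₁₂ = f₂₁ = 1.5/EI.
Compatibility — zero rotation at each built-in end:
  3 M_A + 1.5 M_B = 874.2
  1.5 M_A + 3 M_B = 999.1
Solving the pair gives M_A = 166.5 kN·m and M_B = 249.8 kN·m (hogging).

M_B = 249.8 kN·m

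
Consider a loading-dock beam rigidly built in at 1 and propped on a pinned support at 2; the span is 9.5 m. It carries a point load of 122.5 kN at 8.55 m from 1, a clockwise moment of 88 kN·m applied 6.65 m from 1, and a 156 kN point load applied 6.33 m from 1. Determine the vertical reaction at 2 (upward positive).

R_2 = 197.6 kN

Choose R_2 as the redundant. The primary structure is the cantilever fixed at 1.
Free-end deflection of the primary structure under the applied loading (downward +):
  point load 122.5 at a = 8.55: Pa²(3L − a)/(6EI) = 29776/EI
  clockwise couple 88 at a = 6.65: M₀a(2L − a)/(2EI) = 3614/EI
  point load 156 at a = 6.33: Pa²(3L − a)/(6EI) = 23097/EI
  δ_0 = 56486/EI
Tip deflection under a unit load at 2: L³/(3EI) = 285.8/EI.
Compatibility at 2: δ_0 − R_2·δ_{22} = 0, so R_2 = 56486/285.8 = 197.6 kN.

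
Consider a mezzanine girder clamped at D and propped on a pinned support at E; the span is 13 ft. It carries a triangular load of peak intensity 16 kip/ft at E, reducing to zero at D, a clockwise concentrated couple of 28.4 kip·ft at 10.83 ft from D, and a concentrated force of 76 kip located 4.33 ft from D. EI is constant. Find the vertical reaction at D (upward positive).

R_D = 108.4 kip

Remove the prop at E; the released (primary) structure is a cantilever built in at D.
Deflection at E on the released cantilever, summing each load's contribution:
  triangular load, peak 16 at the free end: 11w₀L⁴/(120EI) = 41889/EI
  clockwise couple 28.4 at a = 10.83: M₀a(2L − a)/(2EI) = 2333/EI
  point load 76 at a = 4.33: Pa²(3L − a)/(6EI) = 8234/EI
  δ_0 = 52456/EI
Tip deflection under a unit load at E: L³/(3EI) = 732.3/EI.
Compatibility at E: δ_0 − R_E·δ_{EE} = 0, so R_E = 52456/732.3 = 71.63 kip.
Vertical equilibrium: R_D = ΣP − R_E = 180 − 71.63 = 108.4 kip.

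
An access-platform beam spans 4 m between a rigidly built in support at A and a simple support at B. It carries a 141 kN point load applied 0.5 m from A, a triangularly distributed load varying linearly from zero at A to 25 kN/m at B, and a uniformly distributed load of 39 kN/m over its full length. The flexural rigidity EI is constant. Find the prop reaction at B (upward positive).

Choose R_B as the redundant. The primary structure is the cantilever fixed at A.
Downward deflection at the released point B due to the loads:
  point load 141 at a = 0.5: Pa²(3L − a)/(6EI) = 67.56/EI
  triangular load, peak 25 at the free end: 11w₀L⁴/(120EI) = 586.7/EI
  UDL 39: wL⁴/(8EI) = 1248/EI
  δ_0 = 1902/EI
Flexibility coefficient — unit upward force at B: δ_{BB} = L³/(3EI) = 21.33/EI.
Compatibility at B: δ_0 − R_B·δ_{BB} = 0, so R_B = 1902/21.33 = 89.17 kN.

R_B = 89.17 kN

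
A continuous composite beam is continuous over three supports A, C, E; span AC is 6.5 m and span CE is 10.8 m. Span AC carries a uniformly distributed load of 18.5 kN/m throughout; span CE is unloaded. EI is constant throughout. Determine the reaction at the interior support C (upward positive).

R_C = 69.17 kN

Insert a hinge at C; M_C is the redundant, and each span becomes simply supported.
Rotations at C on the released spans (each span's end-slope, ×1/EI):
  span AC: UDL 18.5: wL³/(24EI) = 211.7/EI
  relative rotation θ_0 = (211.7 + 0)/EI = 211.7/EI
A unit hogging moment at C produces rotation L₁/(3EI) + L₂/(3EI) = 5.767/EI.
Compatibility: M_C·(L₁+L₂)/(3EI) = θ_0, giving M_C = 36.71 kN·m (hogging).
Span AC, ΣM about A with M_C applied at C: R_C^{AC}·6.5 = 390.8 + 36.71, so R_C^{AC} = 65.77 kN and R_A = 120.2 − 65.77 = 54.48 kN.
Span CE, ΣM about E: R_C^{CE}·10.8 = 0 + 36.71, so R_C^{CE} = 3.399 kN and R_E = 0 − 3.399 = -3.399 kN.
R_C = 65.77 + 3.399 = 69.17 kN.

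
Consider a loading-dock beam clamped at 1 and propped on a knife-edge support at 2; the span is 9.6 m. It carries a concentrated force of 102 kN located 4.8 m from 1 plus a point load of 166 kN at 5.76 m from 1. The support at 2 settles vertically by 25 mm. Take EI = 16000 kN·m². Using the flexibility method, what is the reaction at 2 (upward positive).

Remove the prop at 2; the released (primary) structure is a cantilever built in at 1.
Free-end deflection of the primary structure under the applied loading (downward +):
  point load 102 at a = 4.8: Pa²(3L − a)/(6EI) = 9400/EI
  point load 166 at a = 5.76: Pa²(3L − a)/(6EI) = 21149/EI
  δ_0 = 30549/EI
Flexibility coefficient — unit upward force at 2: δ_{22} = L³/(3EI) = 294.9/EI.
With EI = 16000 kN·m²: δ_0 = 1.9093 m and δ_{22} = 0.018432 m/kN.
Compatibility — the beam at 2 must follow the support down by 0.025 m: δ_0 − R_2·δ_{22} = 0.025, so R_2 = (1.9093 − 0.025)/0.018432 = 102.2 kN.

R_2 = 102.2 kN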